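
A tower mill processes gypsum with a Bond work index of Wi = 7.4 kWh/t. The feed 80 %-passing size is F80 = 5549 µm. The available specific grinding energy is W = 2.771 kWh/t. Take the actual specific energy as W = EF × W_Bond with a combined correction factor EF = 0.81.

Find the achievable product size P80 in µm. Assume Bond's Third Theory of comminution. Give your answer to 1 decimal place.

W_Bond = 10·Wi·(1/√P₈₀ − 1/√F₈₀)
W_Bond = W / EF = 2.771 / 0.81 = 3.4210 kWh/t
⇒ 1/√P80 = W_Bond/(10 Wi) + 1/√F80
  = 3.4210/(10·7.4) + 1/√5549 = 0.046230 + 0.013424 = 0.059654
P80 = (1/0.059654)² = 16.7634² = 281.01 µm

P80 = 281.0 µm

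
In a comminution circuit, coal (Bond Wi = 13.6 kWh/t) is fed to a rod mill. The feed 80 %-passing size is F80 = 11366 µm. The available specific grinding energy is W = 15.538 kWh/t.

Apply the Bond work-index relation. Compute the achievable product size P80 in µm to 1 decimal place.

W_Bond = 10·Wi·(1/√P₈₀ − 1/√F₈₀)
P80^-0.5 = F80^-0.5 + W/(10 Wi)
  = 15.5380/(10·13.6) + 1/√11366 = 0.114250 + 0.009380 = 0.123630
P80 = (1/0.123630)² = 8.0887² = 65.43 µm

P80 = 65.4 µm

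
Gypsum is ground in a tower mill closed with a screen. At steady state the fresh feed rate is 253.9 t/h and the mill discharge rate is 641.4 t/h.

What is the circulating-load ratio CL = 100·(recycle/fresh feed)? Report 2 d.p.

Discharge = new feed + return, hence
R = M − F = 641.4 − 253.9 = 387.5 t/h
CL = 100·R/F = 100·387.5/253.9 = 152.62 %

CL = 152.62 %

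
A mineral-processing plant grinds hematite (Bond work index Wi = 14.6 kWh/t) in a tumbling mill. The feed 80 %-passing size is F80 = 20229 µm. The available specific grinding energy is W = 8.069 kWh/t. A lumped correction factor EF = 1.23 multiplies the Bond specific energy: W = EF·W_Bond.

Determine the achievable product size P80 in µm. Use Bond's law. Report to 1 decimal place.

Bond: W = 10·Wi·(1/√P80 − 1/√F80)
W_Bond = W / EF = 8.069 / 1.23 = 6.5602 kWh/t
P80^-0.5 = F80^-0.5 + W_Bond/(10 Wi)
  = 6.5602/(10·14.6) + 1/√20229 = 0.044933 + 0.007031 = 0.051964
P80 = (1/0.051964)² = 19.2443² = 370.34 µm

P80 = 370.3 µm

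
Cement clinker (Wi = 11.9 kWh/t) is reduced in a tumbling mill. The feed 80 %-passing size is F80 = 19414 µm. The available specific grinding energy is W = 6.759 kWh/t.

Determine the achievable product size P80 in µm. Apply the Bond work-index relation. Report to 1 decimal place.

P80 = 244.3 µm

W = 10 Wi (1/√P80 − 1/√F80)  [Bond]
P80^-0.5 = F80^-0.5 + W/(10 Wi)
  = 6.7590/(10·11.9) + 1/√19414 = 0.056798 + 0.007177 = 0.063975
P80 = (1/0.063975)² = 15.6310² = 244.33 µm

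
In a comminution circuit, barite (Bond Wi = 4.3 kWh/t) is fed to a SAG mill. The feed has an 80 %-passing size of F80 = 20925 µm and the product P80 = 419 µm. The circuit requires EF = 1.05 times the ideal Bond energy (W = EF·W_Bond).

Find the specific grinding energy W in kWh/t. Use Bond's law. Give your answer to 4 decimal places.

W = 1.8936 kWh/t

W = 10·Wi·(P80^(-½) − F80^(-½))
1/√419 = 0.048853;  1/√20925 = 0.006913
W = 10·4.3·(0.048853 − 0.006913) = 1.8034 kWh/t
Apply correction: 1.8034 × 1.05 = 1.8936 kWh/t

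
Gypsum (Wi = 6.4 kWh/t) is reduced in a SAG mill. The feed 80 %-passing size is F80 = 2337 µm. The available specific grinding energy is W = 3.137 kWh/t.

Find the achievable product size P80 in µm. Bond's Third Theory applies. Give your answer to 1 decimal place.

P80 = 205.8 µm

W = 10 Wi / √P80 − 10 Wi / √F80
P80^(−½) = W/(10 Wi) + F80^(−½)
  = 3.1370/(10·6.4) + 1/√2337 = 0.049016 + 0.020686 = 0.069701
P80 = (1/0.069701)² = 14.3469² = 205.83 µm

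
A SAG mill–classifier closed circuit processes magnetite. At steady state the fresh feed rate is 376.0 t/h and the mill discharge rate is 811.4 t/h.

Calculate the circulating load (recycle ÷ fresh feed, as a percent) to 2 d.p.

Discharge = new feed + return, hence
R = M − F = 811.4 − 376.0 = 435.4 t/h
CL = 100·R/F = 100·435.4/376.0 = 115.80 %

CL = 115.80 %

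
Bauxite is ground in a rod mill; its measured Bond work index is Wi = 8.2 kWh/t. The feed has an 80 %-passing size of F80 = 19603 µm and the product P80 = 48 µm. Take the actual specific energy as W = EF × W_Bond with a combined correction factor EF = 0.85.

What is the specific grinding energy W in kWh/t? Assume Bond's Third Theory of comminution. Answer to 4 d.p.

W = 9.5625 kWh/t

W_Bond = 10·Wi·(1/√P₈₀ − 1/√F₈₀)
1/√48 = 0.144338;  1/√19603 = 0.007142
W = 10·8.2·(0.144338 − 0.007142) = 11.2500 kWh/t
With EF = 0.85: W = 11.2500·0.85 = 9.5625 kWh/t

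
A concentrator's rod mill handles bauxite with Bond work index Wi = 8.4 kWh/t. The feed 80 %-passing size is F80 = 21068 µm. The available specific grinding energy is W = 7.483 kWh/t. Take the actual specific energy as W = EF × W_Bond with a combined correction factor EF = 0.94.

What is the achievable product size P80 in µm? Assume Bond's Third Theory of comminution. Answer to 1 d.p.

P80 = 96.8 µm

Bond: W = 10·Wi·(1/√P80 − 1/√F80)
W_Bond = W / EF = 7.483 / 0.94 = 7.9606 kWh/t
P80^(−½) = W_Bond/(10 Wi) + F80^(−½)
  = 7.9606/(10·8.4) + 1/√21068 = 0.094770 + 0.006890 = 0.101659
P80 = (1/0.101659)² = 9.8368² = 96.76 µm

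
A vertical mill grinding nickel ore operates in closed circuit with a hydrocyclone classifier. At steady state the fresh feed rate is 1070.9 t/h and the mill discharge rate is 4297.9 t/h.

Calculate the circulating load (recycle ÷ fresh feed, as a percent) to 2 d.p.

CL = 301.34 %

Discharge = new feed + return, hence
R = M − F = 4297.9 − 1070.9 = 3227.0 t/h
CL = 100·R/F = 100·3227.0/1070.9 = 301.34 %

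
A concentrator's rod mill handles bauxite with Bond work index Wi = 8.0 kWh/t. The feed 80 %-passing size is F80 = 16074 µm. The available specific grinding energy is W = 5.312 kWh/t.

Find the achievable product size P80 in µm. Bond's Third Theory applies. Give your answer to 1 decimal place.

P80 = 181.2 µm

W = 10 Wi / √P80 − 10 Wi / √F80
P80^-0.5 = F80^-0.5 + W/(10 Wi)
  = 5.3120/(10·8.0) + 1/√16074 = 0.066400 + 0.007887 = 0.074287
P80 = (1/0.074287)² = 13.4612² = 181.20 µm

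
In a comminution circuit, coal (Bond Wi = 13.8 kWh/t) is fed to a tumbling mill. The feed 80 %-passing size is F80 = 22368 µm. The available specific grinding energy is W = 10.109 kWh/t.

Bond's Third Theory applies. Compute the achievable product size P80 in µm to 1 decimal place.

P80 = 156.5 µm

W = 10 Wi (P80^-0.5 − F80^-0.5)
1/√P80 = 1/√F80 + W/(10·Wi)
  = 10.1090/(10·13.8) + 1/√22368 = 0.073254 + 0.006686 = 0.079940
P80 = (1/0.079940)² = 12.5094² = 156.48 µm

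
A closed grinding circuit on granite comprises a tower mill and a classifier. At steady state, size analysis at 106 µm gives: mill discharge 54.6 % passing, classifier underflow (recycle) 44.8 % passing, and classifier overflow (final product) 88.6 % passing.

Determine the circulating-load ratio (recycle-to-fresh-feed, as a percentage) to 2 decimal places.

Two-product formula at 106 µm:
r = (o − d)/(d − u)
r = (88.6 − 54.6)/(54.6 − 44.8) = 34.0/9.8 = 3.4694
CL = 100·r = 346.94 %

CL = 346.94 %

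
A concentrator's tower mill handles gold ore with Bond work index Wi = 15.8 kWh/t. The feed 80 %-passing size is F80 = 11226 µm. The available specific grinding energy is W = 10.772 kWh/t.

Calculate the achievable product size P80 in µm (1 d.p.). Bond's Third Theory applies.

Bond: W = 10·Wi·(1/√P80 − 1/√F80)
P80^-0.5 = F80^-0.5 + W/(10 Wi)
  = 10.7720/(10·15.8) + 1/√11226 = 0.068177 + 0.009438 = 0.077615
P80 = (1/0.077615)² = 12.8840² = 166.00 µm

P80 = 166.0 µm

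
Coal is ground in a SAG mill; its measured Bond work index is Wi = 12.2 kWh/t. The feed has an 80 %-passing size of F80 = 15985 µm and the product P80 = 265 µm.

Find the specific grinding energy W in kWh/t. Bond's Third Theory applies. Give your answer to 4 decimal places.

W = 10 Wi (1/√P80 − 1/√F80)  [Bond]
1/√265 = 0.061430;  1/√15985 = 0.007909
W = 10·12.2·(0.061430 − 0.007909) = 6.5295 kWh/t

W = 6.5295 kWh/t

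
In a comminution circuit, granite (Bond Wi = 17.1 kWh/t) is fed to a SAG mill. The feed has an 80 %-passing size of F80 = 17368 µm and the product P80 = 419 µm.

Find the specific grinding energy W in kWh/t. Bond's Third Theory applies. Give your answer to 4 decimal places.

W = 10 Wi (P80^-0.5 − F80^-0.5)
1/√419 = 0.048853;  1/√17368 = 0.007588
W = 10·17.1·(0.048853 − 0.007588) = 7.0564 kWh/t

W = 7.0564 kWh/t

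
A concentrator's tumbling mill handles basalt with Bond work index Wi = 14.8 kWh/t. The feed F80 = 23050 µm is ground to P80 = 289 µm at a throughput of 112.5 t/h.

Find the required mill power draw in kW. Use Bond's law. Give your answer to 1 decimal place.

W = 10·Wi·[P80^(−½) − F80^(−½)]
W = 10·14.8·(1/√289 − 1/√23050) = 10·14.8·(0.052237) = 7.7311 kWh/t
P_mill = W·ṁ = 7.7311·112.5 = 869.7 kW

P = 869.7 kW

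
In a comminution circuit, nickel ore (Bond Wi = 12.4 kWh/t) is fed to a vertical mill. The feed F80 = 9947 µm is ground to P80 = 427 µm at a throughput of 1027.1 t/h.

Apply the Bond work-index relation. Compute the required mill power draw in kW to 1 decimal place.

W = 10 Wi / √P80 − 10 Wi / √F80
W = 10·12.4·(1/√427 − 1/√9947) = 10·12.4·(0.038367) = 4.7575 kWh/t
Power = W × throughput = 4.7575 kWh/t × 1027.1 t/h = 4886.4 kW

P = 4886.4 kW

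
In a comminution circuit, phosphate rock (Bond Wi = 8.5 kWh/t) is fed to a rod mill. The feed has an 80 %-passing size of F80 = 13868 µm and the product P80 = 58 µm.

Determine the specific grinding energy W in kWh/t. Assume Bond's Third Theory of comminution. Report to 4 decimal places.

W = 10 Wi (P80^-0.5 − F80^-0.5)
1/√58 = 0.131306;  1/√13868 = 0.008492
W = 10·8.5·(0.131306 − 0.008492) = 10.4393 kWh/t

W = 10.4393 kWh/t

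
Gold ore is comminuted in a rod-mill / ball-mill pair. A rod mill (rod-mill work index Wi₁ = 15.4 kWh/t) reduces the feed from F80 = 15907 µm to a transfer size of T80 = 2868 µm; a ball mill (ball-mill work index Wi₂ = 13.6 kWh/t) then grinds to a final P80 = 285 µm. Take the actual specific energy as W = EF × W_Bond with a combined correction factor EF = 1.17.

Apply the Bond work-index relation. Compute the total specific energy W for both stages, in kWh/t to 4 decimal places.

W = 8.3901 kWh/t

W = 10 Wi (1/√P80 − 1/√F80)  [Bond]
Stage 1 (15907→2868 µm, Wi₁=15.4): W₁ = 10·15.4·(0.018673 − 0.007929) = 1.6546 kWh/t
Stage 2 (2868→285 µm, Wi₂=13.6): W₂ = 10·13.6·(0.059235 − 0.018673) = 5.5164 kWh/t
W = W₁ + W₂ = 1.6546 + 5.5164 = 7.1710 kWh/t
Corrected W = EF·W_Bond = 1.17·7.1710 = 8.3901 kWh/t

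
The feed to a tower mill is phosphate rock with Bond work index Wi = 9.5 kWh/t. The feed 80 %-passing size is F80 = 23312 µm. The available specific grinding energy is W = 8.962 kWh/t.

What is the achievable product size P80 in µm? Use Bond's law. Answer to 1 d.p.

W = 10·Wi·[P80^(−½) − F80^(−½)]
1/√P80 = 1/√F80 + W/(10·Wi)
  = 8.9620/(10·9.5) + 1/√23312 = 0.094337 + 0.006550 = 0.100886
P80 = (1/0.100886)² = 9.9121² = 98.25 µm

P80 = 98.3 µm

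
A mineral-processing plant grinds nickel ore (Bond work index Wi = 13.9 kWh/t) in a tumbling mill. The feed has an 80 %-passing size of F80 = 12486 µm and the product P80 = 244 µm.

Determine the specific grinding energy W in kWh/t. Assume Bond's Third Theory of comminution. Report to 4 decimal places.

W_Bond = 10·Wi·(1/√P₈₀ − 1/√F₈₀)
1/√244 = 0.064018;  1/√12486 = 0.008949
W = 10·13.9·(0.064018 − 0.008949) = 7.6546 kWh/t

W = 7.6546 kWh/t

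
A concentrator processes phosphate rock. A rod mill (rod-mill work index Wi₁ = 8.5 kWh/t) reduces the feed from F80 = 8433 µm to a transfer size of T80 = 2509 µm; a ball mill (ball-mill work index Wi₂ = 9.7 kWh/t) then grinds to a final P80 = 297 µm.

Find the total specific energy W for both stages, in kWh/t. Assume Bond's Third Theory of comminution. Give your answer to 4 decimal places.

W = 10 Wi (P80^-0.5 − F80^-0.5)
Stage 1 (8433→2509 µm, Wi₁=8.5): W₁ = 10·8.5·(0.019964 − 0.010890) = 0.7713 kWh/t
Stage 2 (2509→297 µm, Wi₂=9.7): W₂ = 10·9.7·(0.058026 − 0.019964) = 3.6920 kWh/t
W = W₁ + W₂ = 0.7713 + 3.6920 = 4.4633 kWh/t

W = 4.4633 kWh/t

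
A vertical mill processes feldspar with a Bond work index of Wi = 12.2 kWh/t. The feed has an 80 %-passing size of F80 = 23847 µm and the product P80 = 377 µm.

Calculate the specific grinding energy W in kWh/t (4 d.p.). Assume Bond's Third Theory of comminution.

W = 5.4933 kWh/t

W = 10·Wi·(P80^(-½) − F80^(-½))
1/√377 = 0.051503;  1/√23847 = 0.006476
W = 10·12.2·(0.051503 − 0.006476) = 5.4933 kWh/t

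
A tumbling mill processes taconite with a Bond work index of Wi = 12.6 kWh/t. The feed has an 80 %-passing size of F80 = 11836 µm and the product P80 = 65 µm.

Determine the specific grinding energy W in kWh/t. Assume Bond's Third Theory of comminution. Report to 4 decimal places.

Bond:  W = 10 Wi (1/√P − 1/√F)
1/√65 = 0.124035;  1/√11836 = 0.009192
W = 10·12.6·(0.124035 − 0.009192) = 14.4702 kWh/t

W = 14.4702 kWh/t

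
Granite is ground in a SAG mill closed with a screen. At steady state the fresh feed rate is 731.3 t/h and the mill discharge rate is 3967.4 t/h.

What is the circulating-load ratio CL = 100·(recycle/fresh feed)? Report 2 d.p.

Steady state: M = F + R.
R = M − F = 3967.4 − 731.3 = 3236.1 t/h
CL = 100·R/F = 100·3236.1/731.3 = 442.51 %

CL = 442.51 %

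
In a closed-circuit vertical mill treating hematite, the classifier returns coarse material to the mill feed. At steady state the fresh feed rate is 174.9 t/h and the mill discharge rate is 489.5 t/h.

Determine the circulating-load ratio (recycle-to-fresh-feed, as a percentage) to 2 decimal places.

Discharge = new feed + return, hence
R = M − F = 489.5 − 174.9 = 314.6 t/h
CL = 100·R/F = 100·314.6/174.9 = 179.87 %

CL = 179.87 %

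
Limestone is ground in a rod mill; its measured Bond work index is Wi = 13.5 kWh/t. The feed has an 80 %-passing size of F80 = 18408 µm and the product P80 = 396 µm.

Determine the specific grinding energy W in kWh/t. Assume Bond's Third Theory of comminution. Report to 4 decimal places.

W = 5.7890 kWh/t

W = 10·Wi·[P80^(−½) − F80^(−½)]
1/√396 = 0.050252;  1/√18408 = 0.007370
W = 10·13.5·(0.050252 − 0.007370) = 5.7890 kWh/t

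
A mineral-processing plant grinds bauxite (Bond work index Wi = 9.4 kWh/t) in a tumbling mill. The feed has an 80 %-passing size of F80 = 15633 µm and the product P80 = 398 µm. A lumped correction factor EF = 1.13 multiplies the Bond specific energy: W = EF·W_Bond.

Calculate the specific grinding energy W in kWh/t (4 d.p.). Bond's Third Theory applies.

Bond: W = 10·Wi·(1/√P80 − 1/√F80)
1/√398 = 0.050125;  1/√15633 = 0.007998
W = 10·9.4·(0.050125 − 0.007998) = 3.9600 kWh/t
W_actual = 1.13 × 3.9600 = 4.4748 kWh/t

W = 4.4748 kWh/t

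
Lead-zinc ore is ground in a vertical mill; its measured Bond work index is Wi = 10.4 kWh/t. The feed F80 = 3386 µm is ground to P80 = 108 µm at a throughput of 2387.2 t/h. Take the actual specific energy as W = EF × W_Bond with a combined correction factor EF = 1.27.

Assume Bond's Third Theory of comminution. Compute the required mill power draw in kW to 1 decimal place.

W = 10·Wi·(P80^(-½) − F80^(-½))
W = 10·10.4·(1/√108 − 1/√3386) = 10·10.4·(0.079040) = 8.2201 kWh/t
Corrected W = EF·W_Bond = 1.27·8.2201 = 10.4396 kWh/t
Power = W × throughput = 10.4396 kWh/t × 2387.2 t/h = 24921.3 kW

P = 24921.3 kW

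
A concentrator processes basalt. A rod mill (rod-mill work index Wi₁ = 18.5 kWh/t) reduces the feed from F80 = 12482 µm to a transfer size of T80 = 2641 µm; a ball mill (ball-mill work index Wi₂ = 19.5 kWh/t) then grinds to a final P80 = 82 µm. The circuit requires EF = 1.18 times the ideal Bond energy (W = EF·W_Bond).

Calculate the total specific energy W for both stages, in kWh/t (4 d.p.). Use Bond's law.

Bond:  W = 10 Wi (1/√P − 1/√F)
Stage 1 (12482→2641 µm, Wi₁=18.5): W₁ = 10·18.5·(0.019459 − 0.008951) = 1.9440 kWh/t
Stage 2 (2641→82 µm, Wi₂=19.5): W₂ = 10·19.5·(0.110432 − 0.019459) = 17.7397 kWh/t
W = W₁ + W₂ = 1.9440 + 17.7397 = 19.6837 kWh/t
With EF = 1.18: W = 19.6837·1.18 = 23.2267 kWh/t

W = 23.2267 kWh/t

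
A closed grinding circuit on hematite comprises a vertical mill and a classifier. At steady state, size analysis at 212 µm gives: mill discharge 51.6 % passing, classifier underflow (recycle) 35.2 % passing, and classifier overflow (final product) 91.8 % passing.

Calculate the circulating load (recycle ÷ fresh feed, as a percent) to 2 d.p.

Let r = R/F. Size balance at 212 µm:
Fd + Rd = Ru + Fo ⇒ R/F = (o−d)/(d−u)
r = (91.8 − 51.6)/(51.6 − 35.2) = 40.2/16.4 = 2.4512
CL = 100·r = 245.12 %

CL = 245.12 %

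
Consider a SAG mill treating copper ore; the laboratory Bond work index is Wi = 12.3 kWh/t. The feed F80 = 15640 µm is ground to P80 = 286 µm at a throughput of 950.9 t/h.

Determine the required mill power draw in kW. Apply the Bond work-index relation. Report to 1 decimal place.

Bond:  W = 10 Wi (1/√P − 1/√F)
W = 10·12.3·(1/√286 − 1/√15640) = 10·12.3·(0.051135) = 6.2896 kWh/t
P_mill = W·ṁ = 6.2896·950.9 = 5980.8 kW

P = 5980.8 kW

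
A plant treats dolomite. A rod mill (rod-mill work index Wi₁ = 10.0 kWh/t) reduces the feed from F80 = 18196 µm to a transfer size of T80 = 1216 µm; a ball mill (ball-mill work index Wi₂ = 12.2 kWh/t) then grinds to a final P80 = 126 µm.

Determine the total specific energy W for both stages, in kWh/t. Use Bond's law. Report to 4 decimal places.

W = 10 Wi (1/√P80 − 1/√F80)  [Bond]
Stage 1 (18196→1216 µm, Wi₁=10.0): W₁ = 10·10.0·(0.028677 − 0.007413) = 2.1264 kWh/t
Stage 2 (1216→126 µm, Wi₂=12.2): W₂ = 10·12.2·(0.089087 − 0.028677) = 7.3700 kWh/t
W = W₁ + W₂ = 2.1264 + 7.3700 = 9.4964 kWh/t

W = 9.4964 kWh/t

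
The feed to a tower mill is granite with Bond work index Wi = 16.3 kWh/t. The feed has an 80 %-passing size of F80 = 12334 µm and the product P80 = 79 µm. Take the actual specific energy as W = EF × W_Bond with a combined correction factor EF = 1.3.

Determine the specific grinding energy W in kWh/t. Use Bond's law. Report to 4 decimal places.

W = 21.9326 kWh/t

W = 10 Wi / √P80 − 10 Wi / √F80
1/√79 = 0.112509;  1/√12334 = 0.009004
W = 10·16.3·(0.112509 − 0.009004) = 16.8712 kWh/t
W_actual = 1.3 × 16.8712 = 21.9326 kWh/t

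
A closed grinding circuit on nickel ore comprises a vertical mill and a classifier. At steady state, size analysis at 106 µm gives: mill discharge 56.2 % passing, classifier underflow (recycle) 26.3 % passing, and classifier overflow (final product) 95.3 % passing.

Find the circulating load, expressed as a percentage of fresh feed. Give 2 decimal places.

CL = 130.77 %

Two-product formula at 106 µm:
(1+r)d = ru + o → r = (o−d)/(d−u)
r = (95.3 − 56.2)/(56.2 − 26.3) = 39.1/29.9 = 1.3077
CL = 100·r = 130.77 %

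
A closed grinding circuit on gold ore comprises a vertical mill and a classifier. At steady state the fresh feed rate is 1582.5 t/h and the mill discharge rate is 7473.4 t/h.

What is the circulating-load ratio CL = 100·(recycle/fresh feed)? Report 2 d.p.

CL = 372.25 %

M = F + R at steady state, so:
R = M − F = 7473.4 − 1582.5 = 5890.9 t/h
CL = 100·R/F = 100·5890.9/1582.5 = 372.25 %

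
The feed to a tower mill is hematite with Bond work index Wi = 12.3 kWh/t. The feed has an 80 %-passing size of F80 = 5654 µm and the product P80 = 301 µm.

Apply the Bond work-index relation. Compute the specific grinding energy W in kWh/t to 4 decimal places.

W = 10 Wi (1/√P80 − 1/√F80)  [Bond]
1/√301 = 0.057639;  1/√5654 = 0.013299
W = 10·12.3·(0.057639 − 0.013299) = 5.4538 kWh/t

W = 5.4538 kWh/t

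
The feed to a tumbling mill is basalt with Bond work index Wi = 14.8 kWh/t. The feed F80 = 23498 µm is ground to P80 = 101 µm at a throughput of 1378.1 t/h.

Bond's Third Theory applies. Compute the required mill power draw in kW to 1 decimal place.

W = 10 Wi (1/√P80 − 1/√F80)  [Bond]
W = 10·14.8·(1/√101 − 1/√23498) = 10·14.8·(0.092980) = 13.7611 kWh/t
P = W·T = 13.7611·1378.1 = 18964.1 kW

P = 18964.1 kW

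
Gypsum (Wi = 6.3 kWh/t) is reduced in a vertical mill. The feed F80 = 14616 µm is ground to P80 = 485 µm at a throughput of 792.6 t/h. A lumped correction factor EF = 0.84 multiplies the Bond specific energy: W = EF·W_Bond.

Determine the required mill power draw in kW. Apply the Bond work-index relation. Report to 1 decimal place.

W = 10 Wi (1/√P80 − 1/√F80)  [Bond]
W = 10·6.3·(1/√485 − 1/√14616) = 10·6.3·(0.037136) = 2.3396 kWh/t
With EF = 0.84: W = 2.3396·0.84 = 1.9652 kWh/t
P_mill = W·ṁ = 1.9652·792.6 = 1557.7 kW

P = 1557.7 kW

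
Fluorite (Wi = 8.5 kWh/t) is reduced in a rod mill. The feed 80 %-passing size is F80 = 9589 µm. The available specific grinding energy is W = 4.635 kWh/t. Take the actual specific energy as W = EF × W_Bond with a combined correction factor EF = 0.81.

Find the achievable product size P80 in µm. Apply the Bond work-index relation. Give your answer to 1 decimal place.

P80 = 166.4 µm

W = 10 Wi (1/√P80 − 1/√F80)  [Bond]
W_Bond = W / EF = 4.635 / 0.81 = 5.7222 kWh/t
⇒ 1/√P80 = W_Bond/(10 Wi) + 1/√F80
  = 5.7222/(10·8.5) + 1/√9589 = 0.067320 + 0.010212 = 0.077532
P80 = (1/0.077532)² = 12.8978² = 166.35 µm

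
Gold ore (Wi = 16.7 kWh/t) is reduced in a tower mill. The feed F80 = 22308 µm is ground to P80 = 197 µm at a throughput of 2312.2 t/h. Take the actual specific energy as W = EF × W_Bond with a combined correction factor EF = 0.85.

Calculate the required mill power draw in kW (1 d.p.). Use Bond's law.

W = 10·Wi·[P80^(−½) − F80^(−½)]
W = 10·16.7·(1/√197 − 1/√22308) = 10·16.7·(0.064552) = 10.7801 kWh/t
W_actual = 0.85 × 10.7801 = 9.1631 kWh/t
P = W·T = 9.1631·2312.2 = 21187.0 kW

P = 21187.0 kW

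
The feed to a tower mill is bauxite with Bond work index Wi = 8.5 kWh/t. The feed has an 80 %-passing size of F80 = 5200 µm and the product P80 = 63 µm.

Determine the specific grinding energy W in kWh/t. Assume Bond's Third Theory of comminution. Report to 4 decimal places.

W = 9.5303 kWh/t

W = 10·Wi·[P80^(−½) − F80^(−½)]
1/√63 = 0.125988;  1/√5200 = 0.013868
W = 10·8.5·(0.125988 − 0.013868) = 9.5303 kWh/t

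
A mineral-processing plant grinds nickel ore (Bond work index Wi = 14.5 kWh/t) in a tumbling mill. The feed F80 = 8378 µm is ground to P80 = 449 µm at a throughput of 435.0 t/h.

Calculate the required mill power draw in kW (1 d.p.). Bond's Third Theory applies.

Bond: W = 10·Wi·(1/√P80 − 1/√F80)
W = 10·14.5·(1/√449 − 1/√8378) = 10·14.5·(0.036268) = 5.2588 kWh/t
P = W·T = 5.2588·435.0 = 2287.6 kW

P = 2287.6 kW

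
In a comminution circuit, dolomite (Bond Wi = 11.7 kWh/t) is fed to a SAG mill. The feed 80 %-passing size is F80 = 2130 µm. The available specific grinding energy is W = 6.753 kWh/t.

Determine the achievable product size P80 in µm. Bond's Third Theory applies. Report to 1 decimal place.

P80 = 158.7 µm

W = 10·Wi·(P80^(-½) − F80^(-½))
⇒ 1/√P80 = W/(10·Wi) + 1/√F80
  = 6.7530/(10·11.7) + 1/√2130 = 0.057718 + 0.021668 = 0.079386
P80 = (1/0.079386)² = 12.5968² = 158.68 µm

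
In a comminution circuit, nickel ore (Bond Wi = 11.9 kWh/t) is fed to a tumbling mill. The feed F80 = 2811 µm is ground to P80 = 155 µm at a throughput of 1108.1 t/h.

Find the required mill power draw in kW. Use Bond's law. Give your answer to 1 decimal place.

P = 8104.5 kW

Bond: W = 10·Wi·(1/√P80 − 1/√F80)
W = 10·11.9·(1/√155 − 1/√2811) = 10·11.9·(0.061461) = 7.3138 kWh/t
P = W·T = 7.3138·1108.1 = 8104.5 kW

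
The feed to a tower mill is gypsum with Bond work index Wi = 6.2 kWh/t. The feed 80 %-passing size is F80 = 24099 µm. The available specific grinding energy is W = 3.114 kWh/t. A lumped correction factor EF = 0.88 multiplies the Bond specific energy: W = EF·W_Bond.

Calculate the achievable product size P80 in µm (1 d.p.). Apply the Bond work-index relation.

Bond:  W = 10 Wi (1/√P − 1/√F)
W_Bond = W / EF = 3.114 / 0.88 = 3.5386 kWh/t
⇒ 1/√P80 = W_Bond/(10 Wi) + 1/√F80
  = 3.5386/(10·6.2) + 1/√24099 = 0.057075 + 0.006442 = 0.063516
P80 = (1/0.063516)² = 15.7439² = 247.87 µm

P80 = 247.9 µm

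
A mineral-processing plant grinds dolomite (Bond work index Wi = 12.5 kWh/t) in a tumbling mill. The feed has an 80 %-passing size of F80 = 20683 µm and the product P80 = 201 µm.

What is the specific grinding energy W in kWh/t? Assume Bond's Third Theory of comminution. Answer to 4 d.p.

W = 10 Wi (P80^-0.5 − F80^-0.5)
1/√201 = 0.070535;  1/√20683 = 0.006953
W = 10·12.5·(0.070535 − 0.006953) = 7.9477 kWh/t

W = 7.9477 kWh/t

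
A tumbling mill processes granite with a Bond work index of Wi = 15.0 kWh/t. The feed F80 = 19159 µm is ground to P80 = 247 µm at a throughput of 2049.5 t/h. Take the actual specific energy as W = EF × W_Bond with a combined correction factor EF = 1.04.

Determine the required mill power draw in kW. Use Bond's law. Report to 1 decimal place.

P = 18033.6 kW

Bond:  W = 10 Wi (1/√P − 1/√F)
W = 10·15.0·(1/√247 − 1/√19159) = 10·15.0·(0.056404) = 8.4606 kWh/t
W_actual = 1.04 × 8.4606 = 8.7990 kWh/t
P_mill = W·ṁ = 8.7990·2049.5 = 18033.6 kW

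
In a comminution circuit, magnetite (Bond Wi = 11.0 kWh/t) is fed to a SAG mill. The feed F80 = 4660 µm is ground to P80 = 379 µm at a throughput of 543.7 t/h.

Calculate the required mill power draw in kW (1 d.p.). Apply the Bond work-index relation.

Bond: W = 10·Wi·(1/√P80 − 1/√F80)
W = 10·11.0·(1/√379 − 1/√4660) = 10·11.0·(0.036718) = 4.0389 kWh/t
Power = W × throughput = 4.0389 kWh/t × 543.7 t/h = 2196.0 kW

P = 2196.0 kW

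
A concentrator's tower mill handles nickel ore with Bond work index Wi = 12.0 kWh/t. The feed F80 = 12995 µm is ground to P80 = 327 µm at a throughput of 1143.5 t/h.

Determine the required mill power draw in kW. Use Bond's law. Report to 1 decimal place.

P = 6384.6 kW

W = 10 Wi (P80^-0.5 − F80^-0.5)
W = 10·12.0·(1/√327 − 1/√12995) = 10·12.0·(0.046528) = 5.5833 kWh/t
Power = W × throughput = 5.5833 kWh/t × 1143.5 t/h = 6384.6 kW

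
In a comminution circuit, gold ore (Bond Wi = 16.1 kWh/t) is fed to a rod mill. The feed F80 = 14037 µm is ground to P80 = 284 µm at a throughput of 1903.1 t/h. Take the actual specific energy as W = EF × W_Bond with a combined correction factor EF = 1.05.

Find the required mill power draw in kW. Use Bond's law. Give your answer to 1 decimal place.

P = 16375.1 kW

Bond: W = 10·Wi·(1/√P80 − 1/√F80)
W = 10·16.1·(1/√284 − 1/√14037) = 10·16.1·(0.050899) = 8.1947 kWh/t
Corrected W = EF·W_Bond = 1.05·8.1947 = 8.6044 kWh/t
Mill draw = 8.6044 × 1903.1 = 16375.1 kW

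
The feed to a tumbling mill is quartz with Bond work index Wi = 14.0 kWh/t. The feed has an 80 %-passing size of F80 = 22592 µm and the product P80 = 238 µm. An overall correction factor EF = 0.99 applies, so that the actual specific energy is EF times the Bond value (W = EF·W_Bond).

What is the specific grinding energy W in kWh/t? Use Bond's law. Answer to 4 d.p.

W = 8.0620 kWh/t

W = 10 Wi (1/√P80 − 1/√F80)  [Bond]
1/√238 = 0.064820;  1/√22592 = 0.006653
W = 10·14.0·(0.064820 − 0.006653) = 8.1434 kWh/t
Corrected W = EF·W_Bond = 0.99·8.1434 = 8.0620 kWh/t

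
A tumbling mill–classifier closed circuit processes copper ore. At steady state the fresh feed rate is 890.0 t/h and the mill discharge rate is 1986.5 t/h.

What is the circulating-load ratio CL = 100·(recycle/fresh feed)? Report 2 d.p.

Mill node: discharge = fresh + recycle.
R = M − F = 1986.5 − 890.0 = 1096.5 t/h
CL = 100·R/F = 100·1096.5/890.0 = 123.20 %

CL = 123.20 %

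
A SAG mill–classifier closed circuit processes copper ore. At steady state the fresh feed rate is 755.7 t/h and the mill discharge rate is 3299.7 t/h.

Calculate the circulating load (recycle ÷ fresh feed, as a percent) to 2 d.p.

Discharge = new feed + return, hence
R = M − F = 3299.7 − 755.7 = 2544.0 t/h
CL = 100·R/F = 100·2544.0/755.7 = 336.64 %

CL = 336.64 %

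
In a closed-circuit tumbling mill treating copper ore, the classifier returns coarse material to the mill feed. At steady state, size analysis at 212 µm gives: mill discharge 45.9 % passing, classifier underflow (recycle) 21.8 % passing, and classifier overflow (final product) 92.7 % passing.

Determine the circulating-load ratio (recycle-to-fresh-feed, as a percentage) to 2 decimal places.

Balance %-passing 212 µm (r = R/F):
r = (o − d)/(d − u)
r = (92.7 − 45.9)/(45.9 − 21.8) = 46.8/24.1 = 1.9419
CL = 100·r = 194.19 %

CL = 194.19 %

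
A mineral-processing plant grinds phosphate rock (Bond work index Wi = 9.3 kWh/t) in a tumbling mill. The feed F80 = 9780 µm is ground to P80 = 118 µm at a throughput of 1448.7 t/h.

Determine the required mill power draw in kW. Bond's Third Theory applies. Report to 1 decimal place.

P = 11040.5 kW

W = 10·Wi·(P80^(-½) − F80^(-½))
W = 10·9.3·(1/√118 − 1/√9780) = 10·9.3·(0.081946) = 7.6209 kWh/t
Mill draw = 7.6209 × 1448.7 = 11040.5 kW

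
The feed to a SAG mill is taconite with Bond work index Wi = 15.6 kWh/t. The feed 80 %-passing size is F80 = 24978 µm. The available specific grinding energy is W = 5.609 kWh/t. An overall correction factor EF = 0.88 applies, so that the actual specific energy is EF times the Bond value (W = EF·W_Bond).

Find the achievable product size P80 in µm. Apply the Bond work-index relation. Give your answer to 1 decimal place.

Bond: W = 10·Wi·(1/√P80 − 1/√F80)
W_Bond = W / EF = 5.609 / 0.88 = 6.3739 kWh/t
1/√P80 = 1/√F80 + W_Bond/(10·Wi)
  = 6.3739/(10·15.6) + 1/√24978 = 0.040858 + 0.006327 = 0.047185
P80 = (1/0.047185)² = 21.1930² = 449.14 µm

P80 = 449.1 µm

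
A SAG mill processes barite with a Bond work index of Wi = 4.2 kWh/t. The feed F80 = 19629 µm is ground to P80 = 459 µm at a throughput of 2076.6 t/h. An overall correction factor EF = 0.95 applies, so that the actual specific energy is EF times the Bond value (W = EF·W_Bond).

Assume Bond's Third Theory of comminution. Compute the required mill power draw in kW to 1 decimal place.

P = 3276.0 kW

W = 10·Wi·[P80^(−½) − F80^(−½)]
W = 10·4.2·(1/√459 − 1/√19629) = 10·4.2·(0.039538) = 1.6606 kWh/t
Corrected W = EF·W_Bond = 0.95·1.6606 = 1.5776 kWh/t
Power = W × throughput = 1.5776 kWh/t × 2076.6 t/h = 3276.0 kW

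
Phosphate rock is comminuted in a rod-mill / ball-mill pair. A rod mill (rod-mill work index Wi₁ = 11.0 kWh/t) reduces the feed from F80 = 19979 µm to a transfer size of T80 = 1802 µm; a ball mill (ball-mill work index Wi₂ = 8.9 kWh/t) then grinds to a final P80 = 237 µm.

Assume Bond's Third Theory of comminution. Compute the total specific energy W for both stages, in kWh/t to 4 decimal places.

W = 5.4976 kWh/t

W = 10 Wi (1/√P80 − 1/√F80)  [Bond]
Stage 1 (19979→1802 µm, Wi₁=11.0): W₁ = 10·11.0·(0.023557 − 0.007075) = 1.8131 kWh/t
Stage 2 (1802→237 µm, Wi₂=8.9): W₂ = 10·8.9·(0.064957 − 0.023557) = 3.6846 kWh/t
W = W₁ + W₂ = 1.8131 + 3.6846 = 5.4976 kWh/t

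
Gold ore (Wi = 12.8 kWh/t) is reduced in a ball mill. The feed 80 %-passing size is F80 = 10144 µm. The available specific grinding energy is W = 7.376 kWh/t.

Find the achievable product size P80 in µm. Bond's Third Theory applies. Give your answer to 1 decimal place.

W = 10·Wi·(P80^(-½) − F80^(-½))
1/√P80 = 1/√F80 + W/(10·Wi)
  = 7.3760/(10·12.8) + 1/√10144 = 0.057625 + 0.009929 = 0.067554
P80 = (1/0.067554)² = 14.8030² = 219.13 µm

P80 = 219.1 µm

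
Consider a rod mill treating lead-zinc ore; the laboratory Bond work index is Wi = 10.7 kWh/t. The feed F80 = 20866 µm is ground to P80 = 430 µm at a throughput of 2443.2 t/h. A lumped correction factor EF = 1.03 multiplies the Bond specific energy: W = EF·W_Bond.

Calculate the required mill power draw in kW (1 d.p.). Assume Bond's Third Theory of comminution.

P = 11121.1 kW

W = 10 Wi (1/√P80 − 1/√F80)  [Bond]
W = 10·10.7·(1/√430 − 1/√20866) = 10·10.7·(0.041302) = 4.4193 kWh/t
W_actual = 1.03 × 4.4193 = 4.5518 kWh/t
P_mill = W·ṁ = 4.5518·2443.2 = 11121.1 kW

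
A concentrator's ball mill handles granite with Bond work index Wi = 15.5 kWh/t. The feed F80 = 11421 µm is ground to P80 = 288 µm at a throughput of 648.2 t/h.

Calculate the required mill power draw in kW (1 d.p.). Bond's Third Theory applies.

W = 10 Wi / √P80 − 10 Wi / √F80
W = 10·15.5·(1/√288 − 1/√11421) = 10·15.5·(0.049568) = 7.6831 kWh/t
P = W·T = 7.6831·648.2 = 4980.2 kW

P = 4980.2 kW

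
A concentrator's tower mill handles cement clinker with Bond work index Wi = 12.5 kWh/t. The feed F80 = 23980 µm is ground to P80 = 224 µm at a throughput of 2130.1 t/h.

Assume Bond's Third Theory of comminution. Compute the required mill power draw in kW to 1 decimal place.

P = 16071.0 kW

W_Bond = 10·Wi·(1/√P₈₀ − 1/√F₈₀)
W = 10·12.5·(1/√224 − 1/√23980) = 10·12.5·(0.060358) = 7.5447 kWh/t
P_mill = W·ṁ = 7.5447·2130.1 = 16071.0 kW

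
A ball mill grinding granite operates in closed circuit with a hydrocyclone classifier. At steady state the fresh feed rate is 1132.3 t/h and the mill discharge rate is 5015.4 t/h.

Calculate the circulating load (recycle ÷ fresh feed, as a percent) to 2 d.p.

CL = 342.94 %

Discharge = new feed + return, hence
R = M − F = 5015.4 − 1132.3 = 3883.1 t/h
CL = 100·R/F = 100·3883.1/1132.3 = 342.94 %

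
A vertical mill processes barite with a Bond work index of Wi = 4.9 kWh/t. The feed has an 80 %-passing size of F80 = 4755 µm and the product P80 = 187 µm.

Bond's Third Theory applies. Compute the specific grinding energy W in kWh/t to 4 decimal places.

Bond: W = 10·Wi·(1/√P80 − 1/√F80)
1/√187 = 0.073127;  1/√4755 = 0.014502
W = 10·4.9·(0.073127 − 0.014502) = 2.8726 kWh/t

W = 2.8726 kWh/t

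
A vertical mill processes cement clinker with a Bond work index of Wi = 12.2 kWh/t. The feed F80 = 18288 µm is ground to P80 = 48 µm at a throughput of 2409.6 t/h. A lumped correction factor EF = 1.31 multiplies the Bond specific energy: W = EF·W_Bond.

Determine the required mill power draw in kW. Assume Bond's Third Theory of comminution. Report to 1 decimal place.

P = 52737.0 kW

W = 10 Wi / √P80 − 10 Wi / √F80
W = 10·12.2·(1/√48 − 1/√18288) = 10·12.2·(0.136943) = 16.7070 kWh/t
Apply correction: 16.7070 × 1.31 = 21.8862 kWh/t
P_mill = W·ṁ = 21.8862·2409.6 = 52737.0 kW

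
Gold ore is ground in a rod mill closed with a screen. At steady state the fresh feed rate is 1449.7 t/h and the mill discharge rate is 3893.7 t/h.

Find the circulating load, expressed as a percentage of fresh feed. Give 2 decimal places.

CL = 168.59 %

Mill node: discharge = fresh + recycle.
R = M − F = 3893.7 − 1449.7 = 2444.0 t/h
CL = 100·R/F = 100·2444.0/1449.7 = 168.59 %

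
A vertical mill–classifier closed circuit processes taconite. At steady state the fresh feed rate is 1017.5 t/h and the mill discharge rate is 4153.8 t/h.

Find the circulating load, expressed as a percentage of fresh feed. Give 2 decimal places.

CL = 308.24 %

M = F + R at steady state, so:
R = M − F = 4153.8 − 1017.5 = 3136.3 t/h
CL = 100·R/F = 100·3136.3/1017.5 = 308.24 %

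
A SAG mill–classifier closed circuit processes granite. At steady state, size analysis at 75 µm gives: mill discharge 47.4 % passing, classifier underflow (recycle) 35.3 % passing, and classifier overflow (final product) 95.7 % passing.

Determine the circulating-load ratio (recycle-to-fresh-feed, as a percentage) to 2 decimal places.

Two-product formula at 75 µm:
(1+r)d = ru + o → r = (o−d)/(d−u)
r = (95.7 − 47.4)/(47.4 − 35.3) = 48.3/12.1 = 3.9917
CL = 100·r = 399.17 %

CL = 399.17 %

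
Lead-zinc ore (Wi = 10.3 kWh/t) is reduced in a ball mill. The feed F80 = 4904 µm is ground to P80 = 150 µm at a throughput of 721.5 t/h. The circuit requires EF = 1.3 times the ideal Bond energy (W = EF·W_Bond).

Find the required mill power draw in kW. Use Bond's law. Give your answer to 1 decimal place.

W = 10 Wi / √P80 − 10 Wi / √F80
W = 10·10.3·(1/√150 − 1/√4904) = 10·10.3·(0.067370) = 6.9391 kWh/t
Apply correction: 6.9391 × 1.3 = 9.0208 kWh/t
Mill draw = 9.0208 × 721.5 = 6508.5 kW

P = 6508.5 kW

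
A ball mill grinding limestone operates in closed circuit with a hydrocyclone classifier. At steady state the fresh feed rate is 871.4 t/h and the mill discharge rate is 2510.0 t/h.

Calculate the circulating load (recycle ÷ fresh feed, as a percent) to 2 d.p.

M = F + R at steady state, so:
R = M − F = 2510.0 − 871.4 = 1638.6 t/h
CL = 100·R/F = 100·1638.6/871.4 = 188.04 %

CL = 188.04 %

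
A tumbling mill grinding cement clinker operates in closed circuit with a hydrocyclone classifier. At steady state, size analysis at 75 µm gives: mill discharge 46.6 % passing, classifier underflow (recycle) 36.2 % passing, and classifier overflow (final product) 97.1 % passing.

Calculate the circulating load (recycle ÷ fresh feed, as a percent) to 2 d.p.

CL = 485.58 %

Balance %-passing 75 µm (r = R/F):
(1+r)d = ru + o → r = (o−d)/(d−u)
r = (97.1 − 46.6)/(46.6 − 36.2) = 50.5/10.4 = 4.8558
CL = 100·r = 485.58 %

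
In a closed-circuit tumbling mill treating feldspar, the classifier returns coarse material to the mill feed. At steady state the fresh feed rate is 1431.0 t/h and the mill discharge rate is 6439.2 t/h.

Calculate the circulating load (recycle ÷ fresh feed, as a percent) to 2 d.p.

Discharge = new feed + return, hence
R = M − F = 6439.2 − 1431.0 = 5008.2 t/h
CL = 100·R/F = 100·5008.2/1431.0 = 349.98 %

CL = 349.98 %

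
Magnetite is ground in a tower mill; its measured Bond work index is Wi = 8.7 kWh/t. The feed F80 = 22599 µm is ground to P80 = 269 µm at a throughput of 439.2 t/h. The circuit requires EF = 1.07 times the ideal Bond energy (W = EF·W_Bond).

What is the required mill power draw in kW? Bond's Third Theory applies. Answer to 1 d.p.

W = 10 Wi (P80^-0.5 − F80^-0.5)
W = 10·8.7·(1/√269 − 1/√22599) = 10·8.7·(0.054319) = 4.7258 kWh/t
W_actual = 1.07 × 4.7258 = 5.0566 kWh/t
P_mill = W·ṁ = 5.0566·439.2 = 2220.8 kW

P = 2220.8 kW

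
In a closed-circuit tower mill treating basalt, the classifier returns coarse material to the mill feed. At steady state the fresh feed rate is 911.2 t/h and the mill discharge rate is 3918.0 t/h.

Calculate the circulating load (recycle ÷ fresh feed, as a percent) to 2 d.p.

Steady state: M = F + R.
R = M − F = 3918.0 − 911.2 = 3006.8 t/h
CL = 100·R/F = 100·3006.8/911.2 = 329.98 %

CL = 329.98 %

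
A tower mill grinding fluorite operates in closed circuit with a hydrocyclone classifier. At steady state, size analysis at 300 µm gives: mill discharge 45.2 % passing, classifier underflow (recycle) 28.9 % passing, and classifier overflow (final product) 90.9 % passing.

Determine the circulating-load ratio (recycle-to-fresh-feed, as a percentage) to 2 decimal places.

Two-product formula at 300 µm:
(1+r)d = ru + o → r = (o−d)/(d−u)
r = (90.9 − 45.2)/(45.2 − 28.9) = 45.7/16.3 = 2.8037
CL = 100·r = 280.37 %

CL = 280.37 %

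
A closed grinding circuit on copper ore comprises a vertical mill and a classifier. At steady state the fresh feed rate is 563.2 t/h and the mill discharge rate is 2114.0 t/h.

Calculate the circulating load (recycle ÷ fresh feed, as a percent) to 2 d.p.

CL = 275.36 %

Mill node: discharge = fresh + recycle.
R = M − F = 2114.0 − 563.2 = 1550.8 t/h
CL = 100·R/F = 100·1550.8/563.2 = 275.36 %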